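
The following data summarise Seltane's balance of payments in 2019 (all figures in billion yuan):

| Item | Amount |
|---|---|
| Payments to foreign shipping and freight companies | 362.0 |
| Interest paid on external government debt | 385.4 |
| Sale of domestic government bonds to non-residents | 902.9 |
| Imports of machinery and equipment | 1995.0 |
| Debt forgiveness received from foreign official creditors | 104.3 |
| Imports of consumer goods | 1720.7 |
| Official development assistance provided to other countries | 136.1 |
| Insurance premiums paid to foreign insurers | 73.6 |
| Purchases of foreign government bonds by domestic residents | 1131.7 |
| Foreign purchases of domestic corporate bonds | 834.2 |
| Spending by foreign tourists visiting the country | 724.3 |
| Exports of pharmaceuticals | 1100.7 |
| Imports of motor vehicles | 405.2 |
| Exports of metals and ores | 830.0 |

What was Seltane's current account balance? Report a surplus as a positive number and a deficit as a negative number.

-2423.0

Goods: 1100.7 + 830.0 - 1720.7 - 1995.0 - 405.2 = -2190.2
Services: 724.3 - 73.6 - 362.0 = 288.7
Primary income: -385.4
Secondary income: -136.1
Current account = (-2190.2) + 288.7 + (-385.4) + (-136.1) = -2423.0
(Excluded from the current account — financial account: sale of domestic government bonds to non-residents 902.9, purchases of foreign government bonds by domestic residents 1131.7, foreign purchases of domestic corporate bonds 834.2; capital account: debt forgiveness received from foreign official creditors 104.3.)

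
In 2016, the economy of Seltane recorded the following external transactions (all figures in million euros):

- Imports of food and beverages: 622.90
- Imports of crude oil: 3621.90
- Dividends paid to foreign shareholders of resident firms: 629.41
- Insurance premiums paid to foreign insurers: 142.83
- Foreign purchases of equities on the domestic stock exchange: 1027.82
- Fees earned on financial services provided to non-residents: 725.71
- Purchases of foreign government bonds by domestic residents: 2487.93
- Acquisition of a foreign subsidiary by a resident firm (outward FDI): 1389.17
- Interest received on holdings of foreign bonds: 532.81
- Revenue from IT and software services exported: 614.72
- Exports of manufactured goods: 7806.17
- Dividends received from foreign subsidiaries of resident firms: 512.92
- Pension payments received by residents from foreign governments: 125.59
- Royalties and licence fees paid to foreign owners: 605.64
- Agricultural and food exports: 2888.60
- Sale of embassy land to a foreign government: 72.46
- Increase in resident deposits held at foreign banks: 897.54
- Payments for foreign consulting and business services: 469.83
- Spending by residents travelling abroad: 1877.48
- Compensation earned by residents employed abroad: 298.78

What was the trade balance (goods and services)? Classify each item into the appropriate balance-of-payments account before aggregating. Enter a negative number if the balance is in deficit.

4694.62

Goods: 7806.17 - 3621.90 - 622.90 + 2888.60 = 6449.97
Services: 614.72 - 469.83 + 725.71 - 142.83 - 1877.48 - 605.64 = -1755.35
Trade balance = 6449.97 + (-1755.35) = 4694.62
(Excluded from the trade balance — primary income: dividends paid to foreign shareholders of resident firms 629.41, interest received on holdings of foreign bonds 532.81, dividends received from foreign subsidiaries of resident firms 512.92, compensation earned by residents employed abroad 298.78; financial account: foreign purchases of equities on the domestic stock exchange 1027.82, purchases of foreign government bonds by domestic residents 2487.93, acquisition of a foreign subsidiary by a resident firm (outward FDI) 1389.17, increase in resident deposits held at foreign banks 897.54; secondary income: pension payments received by residents from foreign governments 125.59; capital account: sale of embassy land to a foreign government 72.46.)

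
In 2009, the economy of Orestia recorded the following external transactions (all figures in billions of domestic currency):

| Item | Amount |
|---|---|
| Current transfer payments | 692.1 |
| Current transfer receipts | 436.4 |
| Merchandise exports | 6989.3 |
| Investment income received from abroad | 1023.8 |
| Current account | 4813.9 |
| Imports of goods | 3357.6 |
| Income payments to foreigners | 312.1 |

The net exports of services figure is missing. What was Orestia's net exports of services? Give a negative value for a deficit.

Current account = goods balance + services balance + net primary income + net secondary income
Sum of the known components = 4087.7
Net exports of services = CA - (known components) = 4813.9 - 4087.7 = 726.2

726.2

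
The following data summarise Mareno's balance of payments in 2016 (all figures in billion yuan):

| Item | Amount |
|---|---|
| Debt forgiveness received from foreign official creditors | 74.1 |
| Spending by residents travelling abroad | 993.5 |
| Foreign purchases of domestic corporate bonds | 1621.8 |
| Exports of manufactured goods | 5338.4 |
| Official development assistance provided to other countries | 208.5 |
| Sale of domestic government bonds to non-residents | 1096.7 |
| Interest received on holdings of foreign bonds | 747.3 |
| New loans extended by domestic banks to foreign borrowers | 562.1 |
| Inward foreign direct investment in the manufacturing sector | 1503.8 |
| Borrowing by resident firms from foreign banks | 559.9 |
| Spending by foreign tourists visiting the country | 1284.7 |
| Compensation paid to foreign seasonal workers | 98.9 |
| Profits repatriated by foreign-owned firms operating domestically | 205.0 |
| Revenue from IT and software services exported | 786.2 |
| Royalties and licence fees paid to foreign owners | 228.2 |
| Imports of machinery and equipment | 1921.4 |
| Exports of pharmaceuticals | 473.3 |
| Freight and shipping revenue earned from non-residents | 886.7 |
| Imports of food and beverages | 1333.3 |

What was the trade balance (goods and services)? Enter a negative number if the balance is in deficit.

4292.9

Goods: -1333.3 + 5338.4 - 1921.4 + 473.3 = 2557.0
Services: 786.2 - 228.2 - 993.5 + 1284.7 + 886.7 = 1735.9
Trade balance = 2557.0 + 1735.9 = 4292.9
(Excluded from the trade balance — capital account: debt forgiveness received from foreign official creditors 74.1; financial account: foreign purchases of domestic corporate bonds 1621.8, sale of domestic government bonds to non-residents 1096.7, new loans extended by domestic banks to foreign borrowers 562.1, inward foreign direct investment in the manufacturing sector 1503.8, borrowing by resident firms from foreign banks 559.9; secondary income: official development assistance provided to other countries 208.5; primary income: interest received on holdings of foreign bonds 747.3, compensation paid to foreign seasonal workers 98.9, profits repatriated by foreign-owned firms operating domestically 205.0.)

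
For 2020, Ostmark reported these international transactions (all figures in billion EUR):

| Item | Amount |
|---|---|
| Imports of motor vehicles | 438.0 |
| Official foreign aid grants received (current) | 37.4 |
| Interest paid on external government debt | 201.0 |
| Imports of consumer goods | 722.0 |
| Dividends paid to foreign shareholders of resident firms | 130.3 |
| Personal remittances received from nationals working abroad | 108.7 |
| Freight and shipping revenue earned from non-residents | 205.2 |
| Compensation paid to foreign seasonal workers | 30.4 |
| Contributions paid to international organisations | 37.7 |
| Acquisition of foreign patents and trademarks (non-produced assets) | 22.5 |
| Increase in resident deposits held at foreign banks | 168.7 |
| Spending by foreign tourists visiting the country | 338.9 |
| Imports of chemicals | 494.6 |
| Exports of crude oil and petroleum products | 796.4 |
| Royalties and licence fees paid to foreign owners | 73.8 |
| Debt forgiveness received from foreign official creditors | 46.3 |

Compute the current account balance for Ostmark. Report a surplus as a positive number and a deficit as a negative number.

-641.2

Goods: -722.0 - 438.0 + 796.4 - 494.6 = -858.2
Services: 205.2 + 338.9 - 73.8 = 470.3
Primary income: -201.0 - 130.3 - 30.4 = -361.7
Secondary income: 37.4 + 108.7 - 37.7 = 108.4
Current account = (-858.2) + 470.3 + (-361.7) + 108.4 = -641.2
(Excluded from the current account — capital account: acquisition of foreign patents and trademarks (non-produced assets) 22.5, debt forgiveness received from foreign official creditors 46.3; financial account: increase in resident deposits held at foreign banks 168.7.)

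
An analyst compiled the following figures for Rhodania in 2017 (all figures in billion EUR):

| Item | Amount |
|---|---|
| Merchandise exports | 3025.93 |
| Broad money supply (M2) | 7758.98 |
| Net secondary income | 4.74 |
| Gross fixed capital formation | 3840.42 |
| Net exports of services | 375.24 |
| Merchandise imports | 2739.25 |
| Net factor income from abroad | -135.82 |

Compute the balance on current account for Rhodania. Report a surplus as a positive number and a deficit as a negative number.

Goods balance = 3025.93 - 2739.25 = 286.68
Services balance = 375.24
Trade balance (goods + services) = 286.68 + 375.24 = 661.92
Net primary income = -135.82
Net secondary income = 4.74
Current account = 661.92 + (-135.82) + 4.74 = 530.84

530.84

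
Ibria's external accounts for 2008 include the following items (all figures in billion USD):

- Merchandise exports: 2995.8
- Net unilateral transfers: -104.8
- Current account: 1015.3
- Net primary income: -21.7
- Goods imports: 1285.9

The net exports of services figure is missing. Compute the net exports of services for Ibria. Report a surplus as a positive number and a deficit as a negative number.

-568.1

Current account = goods balance + services balance + net primary income + net secondary income
Sum of the known components = 1583.4
Net exports of services = CA - (known components) = 1015.3 - 1583.4 = -568.1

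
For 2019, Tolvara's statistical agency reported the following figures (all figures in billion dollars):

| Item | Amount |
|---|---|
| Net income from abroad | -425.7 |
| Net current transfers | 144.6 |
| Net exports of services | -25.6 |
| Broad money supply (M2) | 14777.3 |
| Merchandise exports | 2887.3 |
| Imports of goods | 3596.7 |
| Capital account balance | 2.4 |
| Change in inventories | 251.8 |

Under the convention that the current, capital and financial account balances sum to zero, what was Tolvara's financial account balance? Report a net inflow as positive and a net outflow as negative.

Goods balance = 2887.3 - 3596.7 = -709.4
Services balance = -25.6
Trade balance (goods + services) = -709.4 + (-25.6) = -735.0
Net primary income = -425.7
Net secondary income = 144.6
Current account = -735.0 + (-425.7) + 144.6 = -1016.1
Financial account = -(-1016.1 + 2.4) = 1013.7

1013.7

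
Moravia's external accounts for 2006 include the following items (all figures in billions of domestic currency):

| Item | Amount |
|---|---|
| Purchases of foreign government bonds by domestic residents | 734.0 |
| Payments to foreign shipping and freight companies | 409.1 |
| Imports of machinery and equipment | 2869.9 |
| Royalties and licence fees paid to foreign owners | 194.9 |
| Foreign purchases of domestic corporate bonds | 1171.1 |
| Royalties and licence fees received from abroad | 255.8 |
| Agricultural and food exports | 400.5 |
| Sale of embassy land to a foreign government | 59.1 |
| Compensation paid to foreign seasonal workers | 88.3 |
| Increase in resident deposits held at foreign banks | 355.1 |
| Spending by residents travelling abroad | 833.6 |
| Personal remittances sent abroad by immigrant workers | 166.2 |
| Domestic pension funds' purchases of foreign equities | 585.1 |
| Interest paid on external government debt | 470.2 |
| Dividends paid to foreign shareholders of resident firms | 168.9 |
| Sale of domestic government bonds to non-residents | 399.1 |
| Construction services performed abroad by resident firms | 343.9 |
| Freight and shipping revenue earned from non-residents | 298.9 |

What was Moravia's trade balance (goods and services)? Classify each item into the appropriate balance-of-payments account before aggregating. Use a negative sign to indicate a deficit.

Goods: -2869.9 + 400.5 = -2469.4
Services: -194.9 + 255.8 + 343.9 - 409.1 - 833.6 + 298.9 = -539.0
Trade balance = -2469.4 + (-539.0) = -3008.4
(Excluded from the trade balance — financial account: purchases of foreign government bonds by domestic residents 734.0, foreign purchases of domestic corporate bonds 1171.1, increase in resident deposits held at foreign banks 355.1, domestic pension funds' purchases of foreign equities 585.1, sale of domestic government bonds to non-residents 399.1; capital account: sale of embassy land to a foreign government 59.1; primary income: compensation paid to foreign seasonal workers 88.3, interest paid on external government debt 470.2, dividends paid to foreign shareholders of resident firms 168.9; secondary income: personal remittances sent abroad by immigrant workers 166.2.)

-3008.4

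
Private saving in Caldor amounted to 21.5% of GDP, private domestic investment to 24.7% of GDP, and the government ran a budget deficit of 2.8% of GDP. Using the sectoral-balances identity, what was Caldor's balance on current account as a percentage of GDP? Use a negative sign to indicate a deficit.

-6.0

By the sectoral-balances identity, CA = (S_private - I) + (T - G).
Private balance = 21.5 - 24.7 = -3.2
Government balance (T - G) = -2.8
CA = -3.2 + (-2.8) = -6.0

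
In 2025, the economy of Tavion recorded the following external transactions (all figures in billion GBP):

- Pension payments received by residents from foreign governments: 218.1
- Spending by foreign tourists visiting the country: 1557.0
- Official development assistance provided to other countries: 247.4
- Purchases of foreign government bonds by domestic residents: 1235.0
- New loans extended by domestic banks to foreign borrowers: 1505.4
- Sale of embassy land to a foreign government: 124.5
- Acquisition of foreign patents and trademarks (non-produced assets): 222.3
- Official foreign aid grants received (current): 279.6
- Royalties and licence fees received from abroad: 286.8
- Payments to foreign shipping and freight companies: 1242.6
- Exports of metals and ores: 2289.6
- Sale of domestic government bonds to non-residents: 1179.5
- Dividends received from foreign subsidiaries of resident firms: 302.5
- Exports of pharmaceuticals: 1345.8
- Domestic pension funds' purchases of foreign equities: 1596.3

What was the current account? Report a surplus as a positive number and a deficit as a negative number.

Goods: 1345.8 + 2289.6 = 3635.4
Services: 286.8 - 1242.6 + 1557.0 = 601.2
Primary income: 302.5
Secondary income: -247.4 + 279.6 + 218.1 = 250.3
Current account = 3635.4 + 601.2 + 302.5 + 250.3 = 4789.4
(Excluded from the current account — financial account: purchases of foreign government bonds by domestic residents 1235.0, new loans extended by domestic banks to foreign borrowers 1505.4, sale of domestic government bonds to non-residents 1179.5, domestic pension funds' purchases of foreign equities 1596.3; capital account: sale of embassy land to a foreign government 124.5, acquisition of foreign patents and trademarks (non-produced assets) 222.3.)

4789.4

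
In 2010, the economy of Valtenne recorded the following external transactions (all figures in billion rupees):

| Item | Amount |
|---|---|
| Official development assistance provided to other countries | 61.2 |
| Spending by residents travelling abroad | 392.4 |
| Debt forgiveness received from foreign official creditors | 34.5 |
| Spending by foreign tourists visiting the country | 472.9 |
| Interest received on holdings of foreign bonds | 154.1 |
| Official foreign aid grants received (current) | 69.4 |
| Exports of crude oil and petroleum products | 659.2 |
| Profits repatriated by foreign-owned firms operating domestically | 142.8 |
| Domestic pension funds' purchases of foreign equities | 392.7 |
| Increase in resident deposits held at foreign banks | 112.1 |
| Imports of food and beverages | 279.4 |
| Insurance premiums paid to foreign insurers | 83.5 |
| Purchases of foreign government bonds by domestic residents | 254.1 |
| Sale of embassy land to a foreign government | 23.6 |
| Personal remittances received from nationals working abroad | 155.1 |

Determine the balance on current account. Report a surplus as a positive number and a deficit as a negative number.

551.4

Goods: -279.4 + 659.2 = 379.8
Services: 472.9 - 83.5 - 392.4 = -3.0
Primary income: -142.8 + 154.1 = 11.3
Secondary income: -61.2 + 155.1 + 69.4 = 163.3
Current account = 379.8 + (-3.0) + 11.3 + 163.3 = 551.4
(Excluded from the current account — capital account: debt forgiveness received from foreign official creditors 34.5, sale of embassy land to a foreign government 23.6; financial account: domestic pension funds' purchases of foreign equities 392.7, increase in resident deposits held at foreign banks 112.1, purchases of foreign government bonds by domestic residents 254.1.)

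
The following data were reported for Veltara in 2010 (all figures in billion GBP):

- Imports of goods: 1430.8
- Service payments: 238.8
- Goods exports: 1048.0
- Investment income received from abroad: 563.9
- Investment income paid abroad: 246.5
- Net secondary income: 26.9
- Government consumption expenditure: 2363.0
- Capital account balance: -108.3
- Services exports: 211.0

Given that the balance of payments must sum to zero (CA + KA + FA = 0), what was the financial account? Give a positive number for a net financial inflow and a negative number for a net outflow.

Goods balance = 1048.0 - 1430.8 = -382.8
Services balance = 211.0 - 238.8 = -27.8
Trade balance (goods + services) = -382.8 + (-27.8) = -410.6
Net primary income = 563.9 - 246.5 = 317.4
Net secondary income = 26.9
Current account = -410.6 + 317.4 + 26.9 = -66.3
Financial account = -(-66.3 + (-108.3)) = 174.6

174.6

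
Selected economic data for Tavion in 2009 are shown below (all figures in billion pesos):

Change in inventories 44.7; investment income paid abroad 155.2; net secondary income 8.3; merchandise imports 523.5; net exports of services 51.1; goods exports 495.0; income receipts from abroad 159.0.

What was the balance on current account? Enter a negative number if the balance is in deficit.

34.7

Goods balance = 495.0 - 523.5 = -28.5
Services balance = 51.1
Trade balance (goods + services) = -28.5 + 51.1 = 22.6
Net primary income = 159.0 - 155.2 = 3.8
Net secondary income = 8.3
Current account = 22.6 + 3.8 + 8.3 = 34.7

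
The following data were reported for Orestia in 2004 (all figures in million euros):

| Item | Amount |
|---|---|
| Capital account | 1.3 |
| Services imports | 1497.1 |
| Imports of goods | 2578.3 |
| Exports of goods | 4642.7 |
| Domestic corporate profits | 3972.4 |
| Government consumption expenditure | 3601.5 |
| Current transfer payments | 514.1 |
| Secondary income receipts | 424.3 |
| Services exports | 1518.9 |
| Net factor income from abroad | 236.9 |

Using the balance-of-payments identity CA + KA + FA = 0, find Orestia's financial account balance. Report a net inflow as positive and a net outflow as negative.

-2234.6

Goods balance = 4642.7 - 2578.3 = 2064.4
Services balance = 1518.9 - 1497.1 = 21.8
Trade balance (goods + services) = 2064.4 + 21.8 = 2086.2
Net primary income = 236.9
Net secondary income = 424.3 - 514.1 = -89.8
Current account = 2086.2 + 236.9 + (-89.8) = 2233.3
Financial account = -(2233.3 + 1.3) = -2234.6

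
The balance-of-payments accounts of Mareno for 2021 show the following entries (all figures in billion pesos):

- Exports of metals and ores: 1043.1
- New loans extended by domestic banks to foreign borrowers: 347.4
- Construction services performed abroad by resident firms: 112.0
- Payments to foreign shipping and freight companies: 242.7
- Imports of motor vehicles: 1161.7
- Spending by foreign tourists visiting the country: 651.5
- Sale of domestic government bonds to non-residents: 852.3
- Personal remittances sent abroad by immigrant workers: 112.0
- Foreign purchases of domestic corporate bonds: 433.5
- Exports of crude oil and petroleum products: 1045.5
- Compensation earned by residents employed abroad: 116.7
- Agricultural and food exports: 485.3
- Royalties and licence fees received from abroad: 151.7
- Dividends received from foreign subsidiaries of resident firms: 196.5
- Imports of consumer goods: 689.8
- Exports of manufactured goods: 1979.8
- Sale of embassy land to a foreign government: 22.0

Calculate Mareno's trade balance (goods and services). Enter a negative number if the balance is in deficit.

Goods: 1045.5 - 689.8 + 485.3 + 1043.1 + 1979.8 - 1161.7 = 2702.2
Services: -242.7 + 112.0 + 651.5 + 151.7 = 672.5
Trade balance = 2702.2 + 672.5 = 3374.7
(Excluded from the trade balance — financial account: new loans extended by domestic banks to foreign borrowers 347.4, sale of domestic government bonds to non-residents 852.3, foreign purchases of domestic corporate bonds 433.5; secondary income: personal remittances sent abroad by immigrant workers 112.0; primary income: compensation earned by residents employed abroad 116.7, dividends received from foreign subsidiaries of resident firms 196.5; capital account: sale of embassy land to a foreign government 22.0.)

3374.7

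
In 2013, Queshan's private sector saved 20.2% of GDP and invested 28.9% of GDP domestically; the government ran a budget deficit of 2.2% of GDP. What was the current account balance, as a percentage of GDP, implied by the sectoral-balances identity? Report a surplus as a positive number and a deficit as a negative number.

-10.9

By the sectoral-balances identity, CA = (S_private - I) + (T - G).
Private balance = 20.2 - 28.9 = -8.7
Government balance (T - G) = -2.2
CA = -8.7 + (-2.2) = -10.9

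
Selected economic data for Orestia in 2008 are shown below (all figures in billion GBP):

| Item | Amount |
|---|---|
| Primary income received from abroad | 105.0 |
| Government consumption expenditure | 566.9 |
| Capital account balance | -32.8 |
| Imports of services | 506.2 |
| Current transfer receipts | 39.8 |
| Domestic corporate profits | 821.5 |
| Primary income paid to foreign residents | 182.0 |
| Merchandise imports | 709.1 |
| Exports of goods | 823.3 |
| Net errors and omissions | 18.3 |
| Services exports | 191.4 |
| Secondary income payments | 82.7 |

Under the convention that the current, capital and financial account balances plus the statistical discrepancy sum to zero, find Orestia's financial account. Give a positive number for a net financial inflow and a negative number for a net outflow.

Goods balance = 823.3 - 709.1 = 114.2
Services balance = 191.4 - 506.2 = -314.8
Trade balance (goods + services) = 114.2 + (-314.8) = -200.6
Net primary income = 105.0 - 182.0 = -77.0
Net secondary income = 39.8 - 82.7 = -42.9
Current account = -200.6 + (-77.0) + (-42.9) = -320.5
Financial account = -(-320.5 + (-32.8) + 18.3) = 335.0

335.0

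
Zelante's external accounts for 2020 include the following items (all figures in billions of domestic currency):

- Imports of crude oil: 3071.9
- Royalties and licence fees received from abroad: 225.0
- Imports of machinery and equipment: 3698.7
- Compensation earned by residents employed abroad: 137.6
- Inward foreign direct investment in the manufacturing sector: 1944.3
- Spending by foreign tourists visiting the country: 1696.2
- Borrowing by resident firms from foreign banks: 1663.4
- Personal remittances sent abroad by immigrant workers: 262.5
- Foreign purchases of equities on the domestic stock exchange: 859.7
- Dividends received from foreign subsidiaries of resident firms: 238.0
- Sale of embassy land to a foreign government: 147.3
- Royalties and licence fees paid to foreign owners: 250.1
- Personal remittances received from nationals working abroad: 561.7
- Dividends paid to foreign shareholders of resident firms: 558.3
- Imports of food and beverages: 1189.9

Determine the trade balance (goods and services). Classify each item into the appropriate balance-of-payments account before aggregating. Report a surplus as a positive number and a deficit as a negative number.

-6289.4

Goods: -3698.7 - 1189.9 - 3071.9 = -7960.5
Services: -250.1 + 225.0 + 1696.2 = 1671.1
Trade balance = -7960.5 + 1671.1 = -6289.4
(Excluded from the trade balance — primary income: compensation earned by residents employed abroad 137.6, dividends received from foreign subsidiaries of resident firms 238.0, dividends paid to foreign shareholders of resident firms 558.3; financial account: inward foreign direct investment in the manufacturing sector 1944.3, borrowing by resident firms from foreign banks 1663.4, foreign purchases of equities on the domestic stock exchange 859.7; secondary income: personal remittances sent abroad by immigrant workers 262.5, personal remittances received from nationals working abroad 561.7; capital account: sale of embassy land to a foreign government 147.3.)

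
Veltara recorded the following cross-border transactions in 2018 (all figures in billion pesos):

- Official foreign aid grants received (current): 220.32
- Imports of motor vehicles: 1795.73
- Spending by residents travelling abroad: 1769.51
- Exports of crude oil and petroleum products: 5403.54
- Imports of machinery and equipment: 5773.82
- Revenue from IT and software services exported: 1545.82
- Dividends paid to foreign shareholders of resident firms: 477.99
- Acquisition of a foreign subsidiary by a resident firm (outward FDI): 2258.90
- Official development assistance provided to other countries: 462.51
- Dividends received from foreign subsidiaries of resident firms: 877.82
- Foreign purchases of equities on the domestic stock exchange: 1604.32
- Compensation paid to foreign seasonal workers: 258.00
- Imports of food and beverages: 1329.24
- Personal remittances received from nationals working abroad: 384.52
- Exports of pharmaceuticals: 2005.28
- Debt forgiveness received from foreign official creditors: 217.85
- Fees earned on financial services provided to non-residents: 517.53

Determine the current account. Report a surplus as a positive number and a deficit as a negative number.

Goods: -5773.82 - 1329.24 + 2005.28 - 1795.73 + 5403.54 = -1489.97
Services: 517.53 - 1769.51 + 1545.82 = 293.84
Primary income: 877.82 - 477.99 - 258.00 = 141.83
Secondary income: 220.32 + 384.52 - 462.51 = 142.33
Current account = (-1489.97) + 293.84 + 141.83 + 142.33 = -911.97
(Excluded from the current account — financial account: acquisition of a foreign subsidiary by a resident firm (outward FDI) 2258.90, foreign purchases of equities on the domestic stock exchange 1604.32; capital account: debt forgiveness received from foreign official creditors 217.85.)

-911.97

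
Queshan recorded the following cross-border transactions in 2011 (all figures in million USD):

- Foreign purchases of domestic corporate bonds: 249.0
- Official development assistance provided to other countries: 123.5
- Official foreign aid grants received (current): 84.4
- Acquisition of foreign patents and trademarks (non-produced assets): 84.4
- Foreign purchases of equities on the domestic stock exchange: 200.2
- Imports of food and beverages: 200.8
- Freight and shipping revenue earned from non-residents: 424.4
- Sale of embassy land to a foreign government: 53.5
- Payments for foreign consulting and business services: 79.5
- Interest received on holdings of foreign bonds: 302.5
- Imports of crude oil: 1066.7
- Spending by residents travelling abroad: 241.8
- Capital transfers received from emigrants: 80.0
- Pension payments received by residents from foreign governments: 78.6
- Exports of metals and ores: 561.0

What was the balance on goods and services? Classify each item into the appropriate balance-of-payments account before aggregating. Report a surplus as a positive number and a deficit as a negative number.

-603.4

Goods: -1066.7 + 561.0 - 200.8 = -706.5
Services: 424.4 - 79.5 - 241.8 = 103.1
Trade balance = -706.5 + 103.1 = -603.4
(Excluded from the trade balance — financial account: foreign purchases of domestic corporate bonds 249.0, foreign purchases of equities on the domestic stock exchange 200.2; secondary income: official development assistance provided to other countries 123.5, official foreign aid grants received (current) 84.4, pension payments received by residents from foreign governments 78.6; capital account: acquisition of foreign patents and trademarks (non-produced assets) 84.4, sale of embassy land to a foreign government 53.5, capital transfers received from emigrants 80.0; primary income: interest received on holdings of foreign bonds 302.5.)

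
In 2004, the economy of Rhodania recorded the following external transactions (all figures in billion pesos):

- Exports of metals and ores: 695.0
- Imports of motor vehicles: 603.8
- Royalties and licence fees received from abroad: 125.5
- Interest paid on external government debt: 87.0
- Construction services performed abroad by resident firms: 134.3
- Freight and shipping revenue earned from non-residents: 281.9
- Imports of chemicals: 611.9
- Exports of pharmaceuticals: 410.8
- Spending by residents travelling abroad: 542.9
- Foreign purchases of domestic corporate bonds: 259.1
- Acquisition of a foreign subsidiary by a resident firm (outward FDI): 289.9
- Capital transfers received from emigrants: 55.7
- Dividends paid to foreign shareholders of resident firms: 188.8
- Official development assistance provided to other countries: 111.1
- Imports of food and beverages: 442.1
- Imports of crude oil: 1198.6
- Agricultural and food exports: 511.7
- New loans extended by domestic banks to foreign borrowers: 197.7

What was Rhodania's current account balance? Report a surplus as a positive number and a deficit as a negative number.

-1627.0

Goods: -442.1 + 695.0 + 410.8 - 603.8 - 1198.6 - 611.9 + 511.7 = -1238.9
Services: 125.5 + 281.9 + 134.3 - 542.9 = -1.2
Primary income: -87.0 - 188.8 = -275.8
Secondary income: -111.1
Current account = (-1238.9) + (-1.2) + (-275.8) + (-111.1) = -1627.0
(Excluded from the current account — financial account: foreign purchases of domestic corporate bonds 259.1, acquisition of a foreign subsidiary by a resident firm (outward FDI) 289.9, new loans extended by domestic banks to foreign borrowers 197.7; capital account: capital transfers received from emigrants 55.7.)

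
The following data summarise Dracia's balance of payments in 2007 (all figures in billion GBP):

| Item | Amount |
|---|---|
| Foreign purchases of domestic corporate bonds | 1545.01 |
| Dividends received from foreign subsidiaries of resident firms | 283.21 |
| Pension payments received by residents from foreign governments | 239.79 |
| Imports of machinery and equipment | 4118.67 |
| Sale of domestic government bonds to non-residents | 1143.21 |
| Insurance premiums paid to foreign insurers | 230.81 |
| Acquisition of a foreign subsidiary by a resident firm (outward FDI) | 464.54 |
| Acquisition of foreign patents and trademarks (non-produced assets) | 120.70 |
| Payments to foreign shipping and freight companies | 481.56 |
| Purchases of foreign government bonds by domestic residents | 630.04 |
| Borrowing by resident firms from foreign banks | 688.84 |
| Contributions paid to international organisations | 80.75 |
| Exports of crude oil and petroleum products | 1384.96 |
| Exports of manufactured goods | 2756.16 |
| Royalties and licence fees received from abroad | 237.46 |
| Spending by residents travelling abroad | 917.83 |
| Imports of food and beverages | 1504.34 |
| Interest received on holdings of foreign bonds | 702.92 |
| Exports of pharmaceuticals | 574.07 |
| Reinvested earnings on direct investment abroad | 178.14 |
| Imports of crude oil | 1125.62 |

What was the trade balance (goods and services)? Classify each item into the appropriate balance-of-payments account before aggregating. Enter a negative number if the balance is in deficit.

-3426.18

Goods: 2756.16 - 1504.34 + 574.07 + 1384.96 - 1125.62 - 4118.67 = -2033.44
Services: 237.46 - 481.56 - 230.81 - 917.83 = -1392.74
Trade balance = -2033.44 + (-1392.74) = -3426.18
(Excluded from the trade balance — financial account: foreign purchases of domestic corporate bonds 1545.01, sale of domestic government bonds to non-residents 1143.21, acquisition of a foreign subsidiary by a resident firm (outward FDI) 464.54, purchases of foreign government bonds by domestic residents 630.04, borrowing by resident firms from foreign banks 688.84; primary income: dividends received from foreign subsidiaries of resident firms 283.21, interest received on holdings of foreign bonds 702.92, reinvested earnings on direct investment abroad 178.14; secondary income: pension payments received by residents from foreign governments 239.79, contributions paid to international organisations 80.75; capital account: acquisition of foreign patents and trademarks (non-produced assets) 120.70.)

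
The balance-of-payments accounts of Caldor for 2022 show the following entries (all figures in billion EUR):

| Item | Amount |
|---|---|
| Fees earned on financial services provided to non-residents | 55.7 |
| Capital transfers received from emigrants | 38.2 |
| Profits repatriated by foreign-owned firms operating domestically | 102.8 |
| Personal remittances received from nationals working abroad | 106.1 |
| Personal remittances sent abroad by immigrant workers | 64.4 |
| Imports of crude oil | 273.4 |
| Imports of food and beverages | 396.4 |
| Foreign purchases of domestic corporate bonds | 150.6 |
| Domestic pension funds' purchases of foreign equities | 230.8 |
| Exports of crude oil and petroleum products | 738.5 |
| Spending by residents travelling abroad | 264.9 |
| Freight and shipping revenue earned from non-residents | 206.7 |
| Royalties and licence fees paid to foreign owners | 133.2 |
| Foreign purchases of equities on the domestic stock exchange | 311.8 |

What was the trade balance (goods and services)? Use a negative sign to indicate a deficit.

Goods: 738.5 - 396.4 - 273.4 = 68.7
Services: 206.7 - 264.9 - 133.2 + 55.7 = -135.7
Trade balance = 68.7 + (-135.7) = -67.0
(Excluded from the trade balance — capital account: capital transfers received from emigrants 38.2; primary income: profits repatriated by foreign-owned firms operating domestically 102.8; secondary income: personal remittances received from nationals working abroad 106.1, personal remittances sent abroad by immigrant workers 64.4; financial account: foreign purchases of domestic corporate bonds 150.6, domestic pension funds' purchases of foreign equities 230.8, foreign purchases of equities on the domestic stock exchange 311.8.)

-67.0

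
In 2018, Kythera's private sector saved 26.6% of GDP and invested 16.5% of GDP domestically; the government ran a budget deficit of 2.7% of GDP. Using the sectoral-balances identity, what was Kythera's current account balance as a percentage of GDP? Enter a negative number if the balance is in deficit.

By the sectoral-balances identity, CA = (S_private - I) + (T - G).
Private balance = 26.6 - 16.5 = 10.1
Government balance (T - G) = -2.7
CA = 10.1 + (-2.7) = 7.4

7.4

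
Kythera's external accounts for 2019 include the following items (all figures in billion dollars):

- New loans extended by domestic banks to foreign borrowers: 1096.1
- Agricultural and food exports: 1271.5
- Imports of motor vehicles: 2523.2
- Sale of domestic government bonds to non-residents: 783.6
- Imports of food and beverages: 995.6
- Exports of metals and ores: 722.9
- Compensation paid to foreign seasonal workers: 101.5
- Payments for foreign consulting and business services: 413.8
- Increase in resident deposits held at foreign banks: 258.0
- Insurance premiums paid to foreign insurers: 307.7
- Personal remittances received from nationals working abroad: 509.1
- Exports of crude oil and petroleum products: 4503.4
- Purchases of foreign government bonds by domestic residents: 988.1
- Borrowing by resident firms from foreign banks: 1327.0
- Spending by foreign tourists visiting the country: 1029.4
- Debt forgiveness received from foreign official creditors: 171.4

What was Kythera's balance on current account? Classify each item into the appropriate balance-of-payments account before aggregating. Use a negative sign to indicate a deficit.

3694.5

Goods: 4503.4 + 1271.5 - 995.6 - 2523.2 + 722.9 = 2979.0
Services: -413.8 + 1029.4 - 307.7 = 307.9
Primary income: -101.5
Secondary income: 509.1
Current account = 2979.0 + 307.9 + (-101.5) + 509.1 = 3694.5
(Excluded from the current account — financial account: new loans extended by domestic banks to foreign borrowers 1096.1, sale of domestic government bonds to non-residents 783.6, increase in resident deposits held at foreign banks 258.0, purchases of foreign government bonds by domestic residents 988.1, borrowing by resident firms from foreign banks 1327.0; capital account: debt forgiveness received from foreign official creditors 171.4.)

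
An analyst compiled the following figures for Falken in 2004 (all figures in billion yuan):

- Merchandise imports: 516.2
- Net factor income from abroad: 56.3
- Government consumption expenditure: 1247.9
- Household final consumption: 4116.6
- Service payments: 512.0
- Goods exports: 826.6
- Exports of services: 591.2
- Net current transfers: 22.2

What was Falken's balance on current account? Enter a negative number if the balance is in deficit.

Goods balance = 826.6 - 516.2 = 310.4
Services balance = 591.2 - 512.0 = 79.2
Trade balance (goods + services) = 310.4 + 79.2 = 389.6
Net primary income = 56.3
Net secondary income = 22.2
Current account = 389.6 + 56.3 + 22.2 = 468.1

468.1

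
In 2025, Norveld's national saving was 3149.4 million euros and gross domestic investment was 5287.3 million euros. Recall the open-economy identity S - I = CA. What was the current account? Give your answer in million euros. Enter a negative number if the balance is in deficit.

-2137.9

S - I = CA (net lending to the rest of the world).
CA = S - I = 3149.4 - 5287.3 = -2137.9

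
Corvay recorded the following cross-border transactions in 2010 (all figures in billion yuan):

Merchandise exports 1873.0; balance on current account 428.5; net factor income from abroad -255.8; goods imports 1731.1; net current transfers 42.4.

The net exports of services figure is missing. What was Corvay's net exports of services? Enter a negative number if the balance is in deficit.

Current account = goods balance + services balance + net primary income + net secondary income
Sum of the known components = -71.5
Net exports of services = CA - (known components) = 428.5 - (-71.5) = 500.0

500.0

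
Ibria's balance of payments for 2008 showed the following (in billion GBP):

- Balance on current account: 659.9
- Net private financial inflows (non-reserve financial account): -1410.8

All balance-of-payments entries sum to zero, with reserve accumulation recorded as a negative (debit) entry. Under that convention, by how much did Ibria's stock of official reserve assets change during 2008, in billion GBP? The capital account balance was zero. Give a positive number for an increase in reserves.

Official reserve transactions balance = -(659.9 + (-1410.8)) = 750.9
An accumulation of reserves is recorded as a debit (negative entry), so the change in the stock of reserves is the negative of that balance.
Change in official reserves = -(750.9) = -750.9

-750.9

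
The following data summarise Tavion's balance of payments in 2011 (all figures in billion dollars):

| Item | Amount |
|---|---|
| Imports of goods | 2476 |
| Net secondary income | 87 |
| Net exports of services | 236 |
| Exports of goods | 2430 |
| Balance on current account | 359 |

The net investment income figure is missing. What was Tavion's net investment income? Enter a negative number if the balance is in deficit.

Current account = goods balance + services balance + net primary income + net secondary income
Sum of the known components = 277
Net investment income = CA - (known components) = 359 - 277 = 82

82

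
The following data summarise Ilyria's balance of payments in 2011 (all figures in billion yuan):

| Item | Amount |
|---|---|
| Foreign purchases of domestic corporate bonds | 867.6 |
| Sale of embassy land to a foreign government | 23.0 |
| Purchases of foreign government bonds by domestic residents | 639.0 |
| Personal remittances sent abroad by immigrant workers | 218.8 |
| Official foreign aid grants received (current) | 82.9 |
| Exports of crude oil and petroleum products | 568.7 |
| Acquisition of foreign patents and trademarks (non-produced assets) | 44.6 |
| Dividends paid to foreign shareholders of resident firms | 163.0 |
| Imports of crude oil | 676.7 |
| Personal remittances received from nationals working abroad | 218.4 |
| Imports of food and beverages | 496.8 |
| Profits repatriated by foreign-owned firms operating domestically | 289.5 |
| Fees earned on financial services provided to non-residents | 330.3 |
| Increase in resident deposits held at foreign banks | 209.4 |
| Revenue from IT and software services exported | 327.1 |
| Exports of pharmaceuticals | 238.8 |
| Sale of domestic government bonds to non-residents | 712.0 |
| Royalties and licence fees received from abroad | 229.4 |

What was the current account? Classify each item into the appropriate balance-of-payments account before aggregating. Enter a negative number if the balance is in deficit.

Goods: -496.8 - 676.7 + 568.7 + 238.8 = -366.0
Services: 229.4 + 330.3 + 327.1 = 886.8
Primary income: -289.5 - 163.0 = -452.5
Secondary income: 218.4 - 218.8 + 82.9 = 82.5
Current account = (-366.0) + 886.8 + (-452.5) + 82.5 = 150.8
(Excluded from the current account — financial account: foreign purchases of domestic corporate bonds 867.6, purchases of foreign government bonds by domestic residents 639.0, increase in resident deposits held at foreign banks 209.4, sale of domestic government bonds to non-residents 712.0; capital account: sale of embassy land to a foreign government 23.0, acquisition of foreign patents and trademarks (non-produced assets) 44.6.)

150.8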